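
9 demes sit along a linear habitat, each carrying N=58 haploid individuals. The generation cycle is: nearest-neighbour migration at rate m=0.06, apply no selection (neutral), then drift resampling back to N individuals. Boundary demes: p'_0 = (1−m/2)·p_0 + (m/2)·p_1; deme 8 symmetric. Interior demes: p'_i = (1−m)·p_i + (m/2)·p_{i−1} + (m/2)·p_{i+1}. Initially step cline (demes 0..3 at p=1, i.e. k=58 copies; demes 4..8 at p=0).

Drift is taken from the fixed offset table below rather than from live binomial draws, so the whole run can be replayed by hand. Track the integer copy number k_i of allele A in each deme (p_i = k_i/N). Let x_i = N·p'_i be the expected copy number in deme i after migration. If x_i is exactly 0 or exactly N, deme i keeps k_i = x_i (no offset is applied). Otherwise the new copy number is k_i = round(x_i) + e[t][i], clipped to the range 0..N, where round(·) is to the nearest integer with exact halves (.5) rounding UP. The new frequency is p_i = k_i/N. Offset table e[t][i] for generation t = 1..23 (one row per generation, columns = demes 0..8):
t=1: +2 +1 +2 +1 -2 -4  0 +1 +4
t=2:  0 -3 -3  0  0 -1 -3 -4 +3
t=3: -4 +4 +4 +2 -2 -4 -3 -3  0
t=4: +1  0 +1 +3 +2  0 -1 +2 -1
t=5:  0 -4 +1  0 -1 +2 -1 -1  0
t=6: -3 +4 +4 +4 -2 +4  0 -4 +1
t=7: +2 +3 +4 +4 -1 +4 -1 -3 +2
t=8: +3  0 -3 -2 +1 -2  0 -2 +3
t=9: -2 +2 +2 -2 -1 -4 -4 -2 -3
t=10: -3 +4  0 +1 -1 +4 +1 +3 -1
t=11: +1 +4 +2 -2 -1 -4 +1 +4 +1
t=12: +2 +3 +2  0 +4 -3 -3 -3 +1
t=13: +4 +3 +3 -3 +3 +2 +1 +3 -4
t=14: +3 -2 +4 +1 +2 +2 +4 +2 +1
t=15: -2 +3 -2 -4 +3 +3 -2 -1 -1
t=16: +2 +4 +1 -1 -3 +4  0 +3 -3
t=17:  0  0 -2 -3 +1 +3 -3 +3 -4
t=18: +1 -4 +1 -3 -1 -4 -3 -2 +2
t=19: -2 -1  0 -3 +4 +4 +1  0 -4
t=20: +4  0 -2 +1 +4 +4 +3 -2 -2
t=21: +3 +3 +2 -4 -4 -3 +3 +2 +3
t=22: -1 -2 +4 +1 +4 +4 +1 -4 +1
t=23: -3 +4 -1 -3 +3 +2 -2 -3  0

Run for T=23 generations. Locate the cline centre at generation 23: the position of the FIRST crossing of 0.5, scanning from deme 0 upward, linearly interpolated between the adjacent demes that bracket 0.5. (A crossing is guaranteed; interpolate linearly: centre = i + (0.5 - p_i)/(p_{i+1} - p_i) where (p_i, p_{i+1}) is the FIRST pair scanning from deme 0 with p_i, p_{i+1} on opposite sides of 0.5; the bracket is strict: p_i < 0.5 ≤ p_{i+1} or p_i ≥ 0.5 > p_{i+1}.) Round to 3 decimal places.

t=0: k=[58 58 58 58 0 0 0 0 0]
t=1: x=[58.0000 58.0000 58.0000 56.2600 1.7400 0.0000 0.0000 0.0000 0.0000] k=[58 58 58 57 0 0 0 0 0]
t=2: x=[58.0000 58.0000 57.9700 55.3200 1.7100 0.0000 0.0000 0.0000 0.0000] k=[58 58 55 55 2 0 0 0 0]
t=3: x=[58.0000 57.9100 55.0900 53.4100 3.5300 0.0600 0.0000 0.0000 0.0000] k=[58 58 58 55 2 0 0 0 0]
t=4: x=[58.0000 58.0000 57.9100 53.5000 3.5300 0.0600 0.0000 0.0000 0.0000] k=[58 58 58 57 6 0 0 0 0]
t=5: x=[58.0000 58.0000 57.9700 55.5000 7.3500 0.1800 0.0000 0.0000 0.0000] k=[58 58 58 56 6 2 0 0 0]
t=6: x=[58.0000 58.0000 57.9400 54.5600 7.3800 2.0600 0.0600 0.0000 0.0000] k=[58 58 58 58 5 6 0 0 0]
t=7: x=[58.0000 58.0000 58.0000 56.4100 6.6200 5.7900 0.1800 0.0000 0.0000] k=[58 58 58 58 6 10 0 0 0]
t=8: x=[58.0000 58.0000 58.0000 56.4400 7.6800 9.5800 0.3000 0.0000 0.0000] k=[58 58 58 54 9 8 0 0 0]
t=9: x=[58.0000 58.0000 57.8800 52.7700 10.3200 7.7900 0.2400 0.0000 0.0000] k=[58 58 58 51 9 4 0 0 0]
t=10: x=[58.0000 58.0000 57.7900 49.9500 10.1100 4.0300 0.1200 0.0000 0.0000] k=[58 58 58 51 9 8 1 0 0]
t=11: x=[58.0000 58.0000 57.7900 49.9500 10.2300 7.8200 1.1800 0.0300 0.0000] k=[58 58 58 48 9 4 2 4 0]
t=12: x=[58.0000 58.0000 57.7000 47.1300 10.0200 4.0900 2.1200 3.8200 0.1200] k=[58 58 58 47 14 1 0 1 1]
t=13: x=[58.0000 58.0000 57.6700 46.3400 14.6000 1.3600 0.0600 0.9700 1.0000] k=[58 58 58 43 18 3 1 4 0]
t=14: x=[58.0000 58.0000 57.5500 42.7000 18.3000 3.3900 1.1500 3.7900 0.1200] k=[58 58 58 44 20 5 5 6 1]
t=15: x=[58.0000 58.0000 57.5800 43.7000 20.2700 5.4500 5.0300 5.8200 1.1500] k=[58 58 56 40 23 8 3 5 0]
t=16: x=[58.0000 57.9400 55.5800 39.9700 23.0600 8.3000 3.2100 4.7900 0.1500] k=[58 58 57 39 20 12 3 8 0]
t=17: x=[58.0000 57.9700 56.4900 38.9700 20.3300 11.9700 3.4200 7.6100 0.2400] k=[58 58 54 36 21 15 0 11 0]
t=18: x=[58.0000 57.8800 53.5800 36.0900 21.2700 14.7300 0.7800 10.3400 0.3300] k=[58 54 55 33 20 11 0 8 2]
t=19: x=[57.8800 54.1500 54.3100 33.2700 20.1200 10.9400 0.5700 7.5800 2.1800] k=[56 53 54 30 24 15 2 8 0]
t=20: x=[55.9100 53.1200 53.2500 30.5400 23.9100 14.8800 2.5700 7.5800 0.2400] k=[58 53 51 32 28 19 6 6 0]
t=21: x=[57.8500 53.0900 50.4900 32.4500 27.8500 18.8800 6.3900 5.8200 0.1800] k=[58 56 52 28 24 16 9 8 3]
t=22: x=[57.9400 55.9400 51.4000 28.6000 23.8800 16.0300 9.1800 7.8800 3.1500] k=[57 54 55 30 28 20 10 4 4]
t=23: x=[56.9100 54.1200 54.2200 30.6900 27.8200 19.9400 10.1200 4.1800 4.0000] k=[54 58 53 28 31 22 8 1 4]

2.960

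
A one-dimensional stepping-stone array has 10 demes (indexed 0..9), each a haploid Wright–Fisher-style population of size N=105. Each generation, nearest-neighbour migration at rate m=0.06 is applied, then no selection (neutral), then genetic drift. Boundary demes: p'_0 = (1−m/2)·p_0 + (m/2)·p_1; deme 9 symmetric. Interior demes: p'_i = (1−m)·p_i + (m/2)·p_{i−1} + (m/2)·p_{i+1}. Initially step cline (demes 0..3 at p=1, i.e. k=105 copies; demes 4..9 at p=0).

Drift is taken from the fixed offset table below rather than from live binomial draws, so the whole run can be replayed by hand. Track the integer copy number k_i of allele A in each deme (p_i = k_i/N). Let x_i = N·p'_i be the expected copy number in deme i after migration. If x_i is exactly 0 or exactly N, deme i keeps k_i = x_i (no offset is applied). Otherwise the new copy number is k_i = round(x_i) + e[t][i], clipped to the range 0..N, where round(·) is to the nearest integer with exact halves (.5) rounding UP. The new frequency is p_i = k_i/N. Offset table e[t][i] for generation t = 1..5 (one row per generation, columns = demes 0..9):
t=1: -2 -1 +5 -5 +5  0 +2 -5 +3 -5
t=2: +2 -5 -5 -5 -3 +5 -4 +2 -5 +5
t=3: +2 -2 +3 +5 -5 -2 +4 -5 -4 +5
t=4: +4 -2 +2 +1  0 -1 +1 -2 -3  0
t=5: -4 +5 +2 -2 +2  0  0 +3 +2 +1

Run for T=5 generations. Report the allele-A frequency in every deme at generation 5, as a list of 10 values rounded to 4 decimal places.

[0.9619, 1.0000, 1.0000, 0.8381, 0.1048, 0.0190, 0.0476, 0.0286, 0.0000, 0.0000]

t=0: k=[105 105 105 105 0 0 0 0 0 0]
t=1: x=[105.0000 105.0000 105.0000 101.8500 3.1500 0.0000 0.0000 0.0000 0.0000 0.0000] k=[105 105 105 97 8 0 0 0 0 0]
t=2: x=[105.0000 105.0000 104.7600 94.5700 10.4300 0.2400 0.0000 0.0000 0.0000 0.0000] k=[105 105 100 90 7 5 0 0 0 0]
t=3: x=[105.0000 104.8500 99.8500 87.8100 9.4300 4.9100 0.1500 0.0000 0.0000 0.0000] k=[105 103 103 93 4 3 4 0 0 0]
t=4: x=[104.9400 103.0600 102.7000 90.6300 6.6400 3.0600 3.8500 0.1200 0.0000 0.0000] k=[105 101 105 92 7 2 5 0 0 0]
t=5: x=[104.8800 101.2400 104.4900 89.8400 9.4000 2.2400 4.7600 0.1500 0.0000 0.0000] k=[101 105 105 88 11 2 5 3 0 0]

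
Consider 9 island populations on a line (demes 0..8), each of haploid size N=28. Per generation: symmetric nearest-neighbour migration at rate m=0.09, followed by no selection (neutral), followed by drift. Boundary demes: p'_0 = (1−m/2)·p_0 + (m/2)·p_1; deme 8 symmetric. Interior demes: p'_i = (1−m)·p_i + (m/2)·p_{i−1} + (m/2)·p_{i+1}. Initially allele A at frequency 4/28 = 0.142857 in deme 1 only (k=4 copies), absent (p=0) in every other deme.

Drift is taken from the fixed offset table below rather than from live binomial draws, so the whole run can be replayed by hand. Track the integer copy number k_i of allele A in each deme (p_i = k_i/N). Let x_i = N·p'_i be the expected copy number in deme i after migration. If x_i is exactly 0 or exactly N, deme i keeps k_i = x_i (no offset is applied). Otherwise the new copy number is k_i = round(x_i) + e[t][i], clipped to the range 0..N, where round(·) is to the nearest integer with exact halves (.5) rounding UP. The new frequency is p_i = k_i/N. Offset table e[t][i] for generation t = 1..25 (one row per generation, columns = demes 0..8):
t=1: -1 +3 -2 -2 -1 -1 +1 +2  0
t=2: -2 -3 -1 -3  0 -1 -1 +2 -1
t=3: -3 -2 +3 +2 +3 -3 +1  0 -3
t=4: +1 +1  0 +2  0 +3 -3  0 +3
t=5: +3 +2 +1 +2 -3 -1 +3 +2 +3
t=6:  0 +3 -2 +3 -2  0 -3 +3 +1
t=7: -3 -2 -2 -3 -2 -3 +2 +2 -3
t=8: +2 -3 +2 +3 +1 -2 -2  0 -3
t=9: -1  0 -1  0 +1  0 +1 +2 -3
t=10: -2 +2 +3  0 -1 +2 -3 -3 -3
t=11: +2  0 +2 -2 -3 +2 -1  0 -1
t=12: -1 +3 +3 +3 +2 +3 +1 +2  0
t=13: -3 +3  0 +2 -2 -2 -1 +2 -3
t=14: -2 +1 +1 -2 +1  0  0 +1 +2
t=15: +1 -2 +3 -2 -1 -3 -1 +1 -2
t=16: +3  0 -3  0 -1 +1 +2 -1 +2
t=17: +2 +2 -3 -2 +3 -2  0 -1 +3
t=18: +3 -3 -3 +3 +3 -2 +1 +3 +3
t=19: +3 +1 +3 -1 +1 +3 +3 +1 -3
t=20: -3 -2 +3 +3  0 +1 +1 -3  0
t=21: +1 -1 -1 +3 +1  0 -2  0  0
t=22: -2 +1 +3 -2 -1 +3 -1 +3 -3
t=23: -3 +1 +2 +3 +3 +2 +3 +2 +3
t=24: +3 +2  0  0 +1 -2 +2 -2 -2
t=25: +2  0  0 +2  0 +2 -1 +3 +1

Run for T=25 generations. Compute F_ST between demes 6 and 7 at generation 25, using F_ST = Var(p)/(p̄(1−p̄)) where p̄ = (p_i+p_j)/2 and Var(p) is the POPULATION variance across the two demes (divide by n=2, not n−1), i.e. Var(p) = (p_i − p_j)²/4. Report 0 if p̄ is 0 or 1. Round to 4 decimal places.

t=0: k=[0 4 0 0 0 0 0 0 0]
t=1: x=[0.1800 3.6400 0.1800 0.0000 0.0000 0.0000 0.0000 0.0000 0.0000] k=[0 7 0 0 0 0 0 0 0]
t=2: x=[0.3150 6.3700 0.3150 0.0000 0.0000 0.0000 0.0000 0.0000 0.0000] k=[0 3 0 0 0 0 0 0 0]
t=3: x=[0.1350 2.7300 0.1350 0.0000 0.0000 0.0000 0.0000 0.0000 0.0000] k=[0 1 3 0 0 0 0 0 0]
t=4: x=[0.0450 1.0450 2.7750 0.1350 0.0000 0.0000 0.0000 0.0000 0.0000] k=[1 2 3 2 0 0 0 0 0]
t=5: x=[1.0450 2.0000 2.9100 1.9550 0.0900 0.0000 0.0000 0.0000 0.0000] k=[4 4 4 4 0 0 0 0 0]
t=6: x=[4.0000 4.0000 4.0000 3.8200 0.1800 0.0000 0.0000 0.0000 0.0000] k=[4 7 2 7 0 0 0 0 0]
t=7: x=[4.1350 6.6400 2.4500 6.4600 0.3150 0.0000 0.0000 0.0000 0.0000] k=[1 5 0 3 0 0 0 0 0]
t=8: x=[1.1800 4.5950 0.3600 2.7300 0.1350 0.0000 0.0000 0.0000 0.0000] k=[3 2 2 6 1 0 0 0 0]
t=9: x=[2.9550 2.0450 2.1800 5.5950 1.1800 0.0450 0.0000 0.0000 0.0000] k=[2 2 1 6 2 0 0 0 0]
t=10: x=[2.0000 1.9550 1.2700 5.5950 2.0900 0.0900 0.0000 0.0000 0.0000] k=[0 4 4 6 1 2 0 0 0]
t=11: x=[0.1800 3.8200 4.0900 5.6850 1.2700 1.8650 0.0900 0.0000 0.0000] k=[2 4 6 4 0 4 0 0 0]
t=12: x=[2.0900 4.0000 5.8200 3.9100 0.3600 3.6400 0.1800 0.0000 0.0000] k=[1 7 9 7 2 7 1 0 0]
t=13: x=[1.2700 6.8200 8.8200 6.8650 2.4500 6.5050 1.2250 0.0450 0.0000] k=[0 10 9 9 0 5 0 2 0]
t=14: x=[0.4500 9.5050 9.0450 8.5950 0.6300 4.5500 0.3150 1.8200 0.0900] k=[0 11 10 7 2 5 0 3 2]
t=15: x=[0.4950 10.4600 9.9100 6.9100 2.3600 4.6400 0.3600 2.8200 2.0450] k=[1 8 13 5 1 2 0 4 0]
t=16: x=[1.3150 7.9100 12.4150 5.1800 1.2250 1.8650 0.2700 3.6400 0.1800] k=[4 8 9 5 0 3 2 3 2]
t=17: x=[4.1800 7.8650 8.7750 4.9550 0.3600 2.8200 2.0900 2.9100 2.0450] k=[6 10 6 3 3 1 2 2 5]
t=18: x=[6.1800 9.6400 6.0450 3.1350 2.9100 1.1350 1.9550 2.1350 4.8650] k=[9 7 3 6 6 0 3 5 8]
t=19: x=[8.9100 6.9100 3.3150 5.8650 5.7300 0.4050 2.9550 5.0450 7.8650] k=[12 8 6 5 7 3 6 6 5]
t=20: x=[11.8200 8.0900 6.0450 5.1350 6.7300 3.3150 5.8650 5.9550 5.0450] k=[9 6 9 8 7 4 7 3 5]
t=21: x=[8.8650 6.2700 8.8200 8.0000 6.9100 4.2700 6.6850 3.2700 4.9100] k=[10 5 8 11 8 4 5 3 5]
t=22: x=[9.7750 5.3600 8.0000 10.7300 7.9550 4.2250 4.8650 3.1800 4.9100] k=[8 6 11 9 7 7 4 6 2]
t=23: x=[7.9100 6.3150 10.6850 9.0000 7.0900 6.8650 4.2250 5.7300 2.1800] k=[5 7 13 12 10 9 7 8 5]
t=24: x=[5.0900 7.1800 12.6850 11.9550 10.0450 8.9550 7.1350 7.8200 5.1350] k=[8 9 13 12 11 7 9 6 3]
t=25: x=[8.0450 9.1350 12.7750 12.0000 10.8650 7.2700 8.7750 6.0000 3.1350] k=[10 9 13 14 11 9 8 9 4]

0.0015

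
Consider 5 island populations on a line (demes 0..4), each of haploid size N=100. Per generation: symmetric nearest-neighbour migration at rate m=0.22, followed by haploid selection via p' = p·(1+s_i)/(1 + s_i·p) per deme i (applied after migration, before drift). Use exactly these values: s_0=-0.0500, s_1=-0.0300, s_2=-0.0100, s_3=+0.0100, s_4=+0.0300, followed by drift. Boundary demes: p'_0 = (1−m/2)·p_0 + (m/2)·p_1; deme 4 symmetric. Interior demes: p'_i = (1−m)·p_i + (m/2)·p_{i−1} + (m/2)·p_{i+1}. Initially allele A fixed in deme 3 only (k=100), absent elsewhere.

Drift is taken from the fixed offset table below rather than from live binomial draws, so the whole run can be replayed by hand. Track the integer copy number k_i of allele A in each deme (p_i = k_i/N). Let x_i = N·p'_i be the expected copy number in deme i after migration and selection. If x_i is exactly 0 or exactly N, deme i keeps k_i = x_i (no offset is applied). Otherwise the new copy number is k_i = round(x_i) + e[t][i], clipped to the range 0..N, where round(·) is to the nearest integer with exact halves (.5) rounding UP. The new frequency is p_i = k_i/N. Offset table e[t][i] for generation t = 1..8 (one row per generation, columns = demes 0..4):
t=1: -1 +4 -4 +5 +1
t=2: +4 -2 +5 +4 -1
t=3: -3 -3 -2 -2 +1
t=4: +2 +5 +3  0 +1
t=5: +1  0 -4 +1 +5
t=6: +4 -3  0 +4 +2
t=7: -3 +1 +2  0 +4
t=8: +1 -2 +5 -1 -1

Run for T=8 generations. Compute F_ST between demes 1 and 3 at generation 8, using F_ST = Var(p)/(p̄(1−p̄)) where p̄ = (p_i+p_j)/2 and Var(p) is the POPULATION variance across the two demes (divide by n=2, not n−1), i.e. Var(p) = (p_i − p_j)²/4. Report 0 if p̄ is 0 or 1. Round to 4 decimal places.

t=0: k=[0 0 0 100 0]
t=1: x=[0.0000 0.0000 10.9020 78.1703 11.2927] k=[0 0 7 83 12]
t=2: x=[0.0000 0.7471 14.4652 67.0502 20.2838] k=[0 0 19 71 19]
t=3: x=[0.0000 2.0286 22.4545 59.7994 25.2742] k=[0 0 20 58 26]
t=4: x=[0.0000 2.1354 21.8081 50.5487 30.1387] k=[0 7 25 51 31]
t=5: x=[0.7318 7.9834 25.6877 46.1872 33.8588] k=[2 8 22 47 39]
t=6: x=[2.5304 8.6366 23.0314 43.6145 40.5908] k=[7 6 23 48 43]
t=7: x=[6.5681 7.7592 23.6978 44.9461 44.2780] k=[4 9 26 45 48]
t=8: x=[4.3324 10.0415 26.0260 43.4844 48.4078] k=[5 8 31 42 47]

0.1541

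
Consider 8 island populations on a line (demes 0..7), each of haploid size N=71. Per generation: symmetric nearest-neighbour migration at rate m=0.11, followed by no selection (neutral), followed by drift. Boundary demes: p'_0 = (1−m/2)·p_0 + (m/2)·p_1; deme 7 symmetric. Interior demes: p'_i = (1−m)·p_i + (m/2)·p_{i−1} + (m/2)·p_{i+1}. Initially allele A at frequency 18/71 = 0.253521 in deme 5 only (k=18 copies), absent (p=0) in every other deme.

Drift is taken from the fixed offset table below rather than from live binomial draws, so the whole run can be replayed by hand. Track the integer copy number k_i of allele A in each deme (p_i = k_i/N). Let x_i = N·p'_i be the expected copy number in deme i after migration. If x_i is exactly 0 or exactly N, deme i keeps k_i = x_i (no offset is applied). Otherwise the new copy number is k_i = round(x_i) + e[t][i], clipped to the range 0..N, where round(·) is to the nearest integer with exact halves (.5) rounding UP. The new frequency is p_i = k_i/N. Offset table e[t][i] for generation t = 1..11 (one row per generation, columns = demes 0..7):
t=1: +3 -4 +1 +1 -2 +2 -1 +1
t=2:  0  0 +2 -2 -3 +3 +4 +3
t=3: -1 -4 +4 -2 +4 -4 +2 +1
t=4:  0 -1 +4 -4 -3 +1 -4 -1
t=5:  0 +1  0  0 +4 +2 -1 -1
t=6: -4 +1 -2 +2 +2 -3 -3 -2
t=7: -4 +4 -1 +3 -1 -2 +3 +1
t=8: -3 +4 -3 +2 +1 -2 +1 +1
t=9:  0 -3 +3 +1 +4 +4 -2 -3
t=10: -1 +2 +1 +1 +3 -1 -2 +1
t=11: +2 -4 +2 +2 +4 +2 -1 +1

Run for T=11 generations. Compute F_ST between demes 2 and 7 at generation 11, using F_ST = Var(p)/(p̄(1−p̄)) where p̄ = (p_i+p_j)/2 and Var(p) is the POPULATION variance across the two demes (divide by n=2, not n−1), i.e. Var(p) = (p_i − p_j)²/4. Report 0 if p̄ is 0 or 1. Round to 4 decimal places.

0.0149

t=0: k=[0 0 0 0 0 18 0 0]
t=1: x=[0.0000 0.0000 0.0000 0.0000 0.9900 16.0200 0.9900 0.0000] k=[0 0 0 0 0 18 0 0]
t=2: x=[0.0000 0.0000 0.0000 0.0000 0.9900 16.0200 0.9900 0.0000] k=[0 0 0 0 0 19 5 0]
t=3: x=[0.0000 0.0000 0.0000 0.0000 1.0450 17.1850 5.4950 0.2750] k=[0 0 0 0 5 13 7 1]
t=4: x=[0.0000 0.0000 0.0000 0.2750 5.1650 12.2300 7.0000 1.3300] k=[0 0 0 0 2 13 3 0]
t=5: x=[0.0000 0.0000 0.0000 0.1100 2.4950 11.8450 3.3850 0.1650] k=[0 0 0 0 6 14 2 0]
t=6: x=[0.0000 0.0000 0.0000 0.3300 6.1100 12.9000 2.5500 0.1100] k=[0 0 0 2 8 10 0 0]
t=7: x=[0.0000 0.0000 0.1100 2.2200 7.7800 9.3400 0.5500 0.0000] k=[0 0 0 5 7 7 4 0]
t=8: x=[0.0000 0.0000 0.2750 4.8350 6.8900 6.8350 3.9450 0.2200] k=[0 0 0 7 8 5 5 1]
t=9: x=[0.0000 0.0000 0.3850 6.6700 7.7800 5.1650 4.7800 1.2200] k=[0 0 3 8 12 9 3 0]
t=10: x=[0.0000 0.1650 3.1100 7.9450 11.6150 8.8350 3.1650 0.1650] k=[0 2 4 9 15 8 1 1]
t=11: x=[0.1100 2.0000 4.1650 9.0550 14.2850 8.0000 1.3850 1.0000] k=[2 0 6 11 18 10 0 2]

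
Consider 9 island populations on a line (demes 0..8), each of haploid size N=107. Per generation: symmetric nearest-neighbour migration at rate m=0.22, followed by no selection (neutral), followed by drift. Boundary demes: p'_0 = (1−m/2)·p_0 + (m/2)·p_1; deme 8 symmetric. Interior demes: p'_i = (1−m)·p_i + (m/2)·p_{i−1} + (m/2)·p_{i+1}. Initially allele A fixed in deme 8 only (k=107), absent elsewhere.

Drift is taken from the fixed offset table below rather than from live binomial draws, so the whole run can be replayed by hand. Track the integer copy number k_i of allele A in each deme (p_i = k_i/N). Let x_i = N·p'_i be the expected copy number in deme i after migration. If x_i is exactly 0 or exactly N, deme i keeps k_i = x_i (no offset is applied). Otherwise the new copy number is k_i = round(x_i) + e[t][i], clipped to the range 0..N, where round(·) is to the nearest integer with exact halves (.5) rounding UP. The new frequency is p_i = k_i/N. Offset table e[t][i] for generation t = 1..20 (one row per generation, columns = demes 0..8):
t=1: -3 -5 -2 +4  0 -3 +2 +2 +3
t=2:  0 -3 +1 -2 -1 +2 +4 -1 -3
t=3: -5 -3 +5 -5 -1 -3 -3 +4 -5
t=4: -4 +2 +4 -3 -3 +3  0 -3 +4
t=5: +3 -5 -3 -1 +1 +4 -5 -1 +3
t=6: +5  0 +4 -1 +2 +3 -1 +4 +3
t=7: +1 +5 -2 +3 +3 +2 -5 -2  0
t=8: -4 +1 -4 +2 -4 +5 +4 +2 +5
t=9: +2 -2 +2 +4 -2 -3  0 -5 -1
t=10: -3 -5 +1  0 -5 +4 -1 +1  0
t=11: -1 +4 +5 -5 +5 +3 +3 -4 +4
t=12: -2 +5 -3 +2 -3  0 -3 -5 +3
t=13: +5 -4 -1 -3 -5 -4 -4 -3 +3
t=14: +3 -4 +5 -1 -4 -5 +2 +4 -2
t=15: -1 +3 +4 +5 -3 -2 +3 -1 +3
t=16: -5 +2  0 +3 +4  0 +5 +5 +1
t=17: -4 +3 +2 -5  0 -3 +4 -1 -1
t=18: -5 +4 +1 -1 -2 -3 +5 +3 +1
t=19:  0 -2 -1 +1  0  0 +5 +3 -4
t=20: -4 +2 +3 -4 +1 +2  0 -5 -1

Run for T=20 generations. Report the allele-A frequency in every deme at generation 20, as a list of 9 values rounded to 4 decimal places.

[0.0000, 0.1028, 0.1215, 0.0187, 0.0561, 0.1215, 0.3084, 0.3645, 0.4206]

t=0: k=[0 0 0 0 0 0 0 0 107]
t=1: x=[0.0000 0.0000 0.0000 0.0000 0.0000 0.0000 0.0000 11.7700 95.2300] k=[0 0 0 0 0 0 0 14 98]
t=2: x=[0.0000 0.0000 0.0000 0.0000 0.0000 0.0000 1.5400 21.7000 88.7600] k=[0 0 0 0 0 0 6 21 86]
t=3: x=[0.0000 0.0000 0.0000 0.0000 0.0000 0.6600 6.9900 26.5000 78.8500] k=[0 0 0 0 0 0 4 31 74]
t=4: x=[0.0000 0.0000 0.0000 0.0000 0.0000 0.4400 6.5300 32.7600 69.2700] k=[0 0 0 0 0 3 7 30 73]
t=5: x=[0.0000 0.0000 0.0000 0.0000 0.3300 3.1100 9.0900 32.2000 68.2700] k=[0 0 0 0 1 7 4 31 71]
t=6: x=[0.0000 0.0000 0.0000 0.1100 1.5500 6.0100 7.3000 32.4300 66.6000] k=[0 0 0 0 4 9 6 36 70]
t=7: x=[0.0000 0.0000 0.0000 0.4400 4.1100 8.1200 9.6300 36.4400 66.2600] k=[0 0 0 3 7 10 5 34 66]
t=8: x=[0.0000 0.0000 0.3300 3.1100 6.8900 9.1200 8.7400 34.3300 62.4800] k=[0 0 0 5 3 14 13 36 67]
t=9: x=[0.0000 0.0000 0.5500 4.2300 4.4300 12.6800 15.6400 36.8800 63.5900] k=[0 0 3 8 2 10 16 32 63]
t=10: x=[0.0000 0.3300 3.2200 6.7900 3.5400 9.7800 17.1000 33.6500 59.5900] k=[0 0 4 7 0 14 16 35 60]
t=11: x=[0.0000 0.4400 3.8900 5.9000 2.3100 12.6800 17.8700 35.6600 57.2500] k=[0 4 9 1 7 16 21 32 61]
t=12: x=[0.4400 4.1100 7.5700 2.5400 7.3300 15.5600 21.6600 33.9800 57.8100] k=[0 9 5 5 4 16 19 29 61]
t=13: x=[0.9900 7.5700 5.4400 4.8900 5.4300 15.0100 19.7700 31.4200 57.4800] k=[6 4 4 2 0 11 16 28 60]
t=14: x=[5.7800 4.2200 3.7800 2.0000 1.4300 10.3400 16.7700 30.2000 56.4800] k=[9 0 9 1 0 5 19 34 54]
t=15: x=[8.0100 1.9800 7.1300 1.7700 0.6600 5.9900 19.1100 34.5500 51.8000] k=[7 5 11 7 0 4 22 34 55]
t=16: x=[6.7800 5.8800 9.9000 6.6700 1.2100 5.5400 21.3400 34.9900 52.6900] k=[2 8 10 10 5 6 26 40 54]
t=17: x=[2.6600 7.5600 9.7800 9.4500 5.6600 8.0900 25.3400 40.0000 52.4600] k=[0 11 12 4 6 5 29 39 51]
t=18: x=[1.2100 9.9000 11.0100 5.1000 5.6700 7.7500 27.4600 39.2200 49.6800] k=[0 14 12 4 4 5 32 42 51]
t=19: x=[1.5400 12.2400 11.3400 4.8800 4.1100 7.8600 30.1300 41.8900 50.0100] k=[2 10 10 6 4 8 35 45 46]
t=20: x=[2.8800 9.1200 9.5600 6.2200 4.6600 10.5300 33.1300 44.0100 45.8900] k=[0 11 13 2 6 13 33 39 45]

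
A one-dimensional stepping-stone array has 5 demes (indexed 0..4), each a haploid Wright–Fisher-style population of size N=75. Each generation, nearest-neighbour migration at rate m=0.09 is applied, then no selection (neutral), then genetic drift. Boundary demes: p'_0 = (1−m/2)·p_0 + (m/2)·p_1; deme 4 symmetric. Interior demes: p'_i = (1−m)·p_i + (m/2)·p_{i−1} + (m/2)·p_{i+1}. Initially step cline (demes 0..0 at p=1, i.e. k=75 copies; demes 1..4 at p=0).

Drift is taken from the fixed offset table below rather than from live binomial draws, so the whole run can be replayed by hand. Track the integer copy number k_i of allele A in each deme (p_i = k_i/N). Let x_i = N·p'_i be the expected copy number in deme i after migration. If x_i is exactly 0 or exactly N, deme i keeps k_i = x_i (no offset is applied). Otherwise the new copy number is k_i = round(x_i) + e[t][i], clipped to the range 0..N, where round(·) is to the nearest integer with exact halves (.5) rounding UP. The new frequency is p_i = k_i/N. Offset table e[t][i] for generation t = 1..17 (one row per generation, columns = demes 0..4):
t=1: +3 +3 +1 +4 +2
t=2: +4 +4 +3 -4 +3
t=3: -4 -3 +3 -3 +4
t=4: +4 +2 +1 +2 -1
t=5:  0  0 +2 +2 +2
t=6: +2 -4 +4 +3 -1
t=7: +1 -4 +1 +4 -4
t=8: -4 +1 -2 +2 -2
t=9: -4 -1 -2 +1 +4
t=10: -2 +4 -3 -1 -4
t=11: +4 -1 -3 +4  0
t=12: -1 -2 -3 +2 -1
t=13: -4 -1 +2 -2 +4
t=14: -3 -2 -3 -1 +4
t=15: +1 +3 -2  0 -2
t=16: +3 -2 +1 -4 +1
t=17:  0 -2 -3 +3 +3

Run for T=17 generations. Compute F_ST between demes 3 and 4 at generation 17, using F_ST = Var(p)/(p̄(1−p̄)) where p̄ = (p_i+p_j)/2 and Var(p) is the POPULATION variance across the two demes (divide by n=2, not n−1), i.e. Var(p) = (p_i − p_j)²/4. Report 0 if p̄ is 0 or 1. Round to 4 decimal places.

0.0014

t=0: k=[75 0 0 0 0]
t=1: x=[71.6250 3.3750 0.0000 0.0000 0.0000] k=[75 6 0 0 0]
t=2: x=[71.8950 8.8350 0.2700 0.0000 0.0000] k=[75 13 3 0 0]
t=3: x=[72.2100 15.3400 3.3150 0.1350 0.0000] k=[68 12 6 0 0]
t=4: x=[65.4800 14.2500 6.0000 0.2700 0.0000] k=[69 16 7 2 0]
t=5: x=[66.6150 17.9800 7.1800 2.1350 0.0900] k=[67 18 9 4 2]
t=6: x=[64.7950 19.8000 9.1800 4.1350 2.0900] k=[67 16 13 7 1]
t=7: x=[64.7050 18.1600 12.8650 7.0000 1.2700] k=[66 14 14 11 0]
t=8: x=[63.6600 16.3400 13.8650 10.6400 0.4950] k=[60 17 12 13 0]
t=9: x=[58.0650 18.7100 12.2700 12.3700 0.5850] k=[54 18 10 13 5]
t=10: x=[52.3800 19.2600 10.4950 12.5050 5.3600] k=[50 23 7 12 1]
t=11: x=[48.7850 23.4950 7.9450 11.2800 1.4950] k=[53 22 5 15 1]
t=12: x=[51.6050 22.6300 6.2150 13.9200 1.6300] k=[51 21 3 16 1]
t=13: x=[49.6500 21.5400 4.3950 14.7400 1.6750] k=[46 21 6 13 6]
t=14: x=[44.8750 21.4500 6.9900 12.3700 6.3150] k=[42 19 4 11 10]
t=15: x=[40.9650 19.3600 4.9900 10.6400 10.0450] k=[42 22 3 11 8]
t=16: x=[41.1000 22.0450 4.2150 10.5050 8.1350] k=[44 20 5 7 9]
t=17: x=[42.9200 20.4050 5.7650 7.0000 8.9100] k=[43 18 3 10 12]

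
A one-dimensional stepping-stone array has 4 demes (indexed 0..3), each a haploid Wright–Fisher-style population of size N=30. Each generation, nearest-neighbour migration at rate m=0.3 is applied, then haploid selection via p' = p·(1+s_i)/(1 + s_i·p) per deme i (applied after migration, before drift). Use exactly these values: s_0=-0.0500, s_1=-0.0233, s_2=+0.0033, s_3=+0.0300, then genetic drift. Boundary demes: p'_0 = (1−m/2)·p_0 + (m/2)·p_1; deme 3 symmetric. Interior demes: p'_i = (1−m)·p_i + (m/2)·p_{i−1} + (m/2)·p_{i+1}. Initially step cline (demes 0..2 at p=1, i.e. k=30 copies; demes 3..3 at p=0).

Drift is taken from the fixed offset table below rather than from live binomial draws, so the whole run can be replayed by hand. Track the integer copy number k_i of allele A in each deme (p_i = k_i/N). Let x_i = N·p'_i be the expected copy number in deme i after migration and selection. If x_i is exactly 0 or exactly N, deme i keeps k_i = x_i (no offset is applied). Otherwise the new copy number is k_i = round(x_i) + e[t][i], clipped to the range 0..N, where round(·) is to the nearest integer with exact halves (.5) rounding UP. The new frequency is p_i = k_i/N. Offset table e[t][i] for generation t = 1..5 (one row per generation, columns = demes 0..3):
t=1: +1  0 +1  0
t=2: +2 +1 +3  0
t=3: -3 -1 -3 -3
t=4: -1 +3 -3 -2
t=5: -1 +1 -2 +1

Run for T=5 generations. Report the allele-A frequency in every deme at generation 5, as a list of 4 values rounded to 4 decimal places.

[0.9333, 0.9667, 0.5333, 0.3667]

t=0: k=[30 30 30 0]
t=1: x=[30.0000 30.0000 25.5126 4.6142] k=[30 30 27 5]
t=2: x=[30.0000 29.5394 24.1655 8.4786] k=[30 30 27 8]
t=3: x=[30.0000 29.5394 24.6146 11.0555] k=[30 29 22 8]
t=4: x=[29.8421 28.0576 20.9708 10.2990] k=[29 30 18 8]
t=5: x=[29.1066 28.0066 18.3235 9.6929] k=[28 29 16 11]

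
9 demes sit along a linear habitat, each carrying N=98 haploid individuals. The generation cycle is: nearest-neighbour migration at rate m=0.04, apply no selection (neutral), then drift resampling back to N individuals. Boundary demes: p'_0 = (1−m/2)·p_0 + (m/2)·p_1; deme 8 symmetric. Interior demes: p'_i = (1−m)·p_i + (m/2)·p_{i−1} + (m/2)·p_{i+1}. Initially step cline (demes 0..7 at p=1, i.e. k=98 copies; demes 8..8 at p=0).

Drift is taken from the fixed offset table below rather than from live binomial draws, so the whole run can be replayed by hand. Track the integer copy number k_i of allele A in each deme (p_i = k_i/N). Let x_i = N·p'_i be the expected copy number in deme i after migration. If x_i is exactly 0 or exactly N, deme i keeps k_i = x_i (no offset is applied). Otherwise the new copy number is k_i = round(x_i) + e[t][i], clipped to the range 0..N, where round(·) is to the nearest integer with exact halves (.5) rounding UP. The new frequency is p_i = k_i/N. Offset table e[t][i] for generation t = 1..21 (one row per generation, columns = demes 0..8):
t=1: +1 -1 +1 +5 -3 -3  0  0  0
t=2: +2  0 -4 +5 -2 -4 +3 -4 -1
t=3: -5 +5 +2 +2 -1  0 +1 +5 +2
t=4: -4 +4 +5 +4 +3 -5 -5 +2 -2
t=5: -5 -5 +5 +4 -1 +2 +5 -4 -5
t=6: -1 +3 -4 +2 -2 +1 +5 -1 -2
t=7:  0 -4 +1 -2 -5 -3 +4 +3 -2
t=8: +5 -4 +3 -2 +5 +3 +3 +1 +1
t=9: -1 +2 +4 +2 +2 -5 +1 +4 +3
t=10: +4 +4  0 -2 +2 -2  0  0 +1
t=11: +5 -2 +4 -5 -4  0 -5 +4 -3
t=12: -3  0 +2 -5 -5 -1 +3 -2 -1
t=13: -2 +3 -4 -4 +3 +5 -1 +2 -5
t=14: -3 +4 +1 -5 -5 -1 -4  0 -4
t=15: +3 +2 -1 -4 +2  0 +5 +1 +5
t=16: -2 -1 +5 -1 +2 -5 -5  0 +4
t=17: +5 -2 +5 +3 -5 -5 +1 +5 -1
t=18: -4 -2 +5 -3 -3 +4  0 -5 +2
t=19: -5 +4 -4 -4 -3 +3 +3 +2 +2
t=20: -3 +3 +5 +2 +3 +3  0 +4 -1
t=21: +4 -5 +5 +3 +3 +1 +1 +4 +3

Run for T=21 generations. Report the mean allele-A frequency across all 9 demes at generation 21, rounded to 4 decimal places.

t=0: k=[98 98 98 98 98 98 98 98 0]
t=1: x=[98.0000 98.0000 98.0000 98.0000 98.0000 98.0000 98.0000 96.0400 1.9600] k=[98 98 98 98 98 98 98 96 2]
t=2: x=[98.0000 98.0000 98.0000 98.0000 98.0000 98.0000 97.9600 94.1600 3.8800] k=[98 98 98 98 98 98 98 90 3]
t=3: x=[98.0000 98.0000 98.0000 98.0000 98.0000 98.0000 97.8400 88.4200 4.7400] k=[98 98 98 98 98 98 98 93 7]
t=4: x=[98.0000 98.0000 98.0000 98.0000 98.0000 98.0000 97.9000 91.3800 8.7200] k=[98 98 98 98 98 98 93 93 7]
t=5: x=[98.0000 98.0000 98.0000 98.0000 98.0000 97.9000 93.1000 91.2800 8.7200] k=[98 98 98 98 98 98 98 87 4]
t=6: x=[98.0000 98.0000 98.0000 98.0000 98.0000 98.0000 97.7800 85.5600 5.6600] k=[98 98 98 98 98 98 98 85 4]
t=7: x=[98.0000 98.0000 98.0000 98.0000 98.0000 98.0000 97.7400 83.6400 5.6200] k=[98 98 98 98 98 98 98 87 4]
t=8: x=[98.0000 98.0000 98.0000 98.0000 98.0000 98.0000 97.7800 85.5600 5.6600] k=[98 98 98 98 98 98 98 87 7]
t=9: x=[98.0000 98.0000 98.0000 98.0000 98.0000 98.0000 97.7800 85.6200 8.6000] k=[98 98 98 98 98 98 98 90 12]
t=10: x=[98.0000 98.0000 98.0000 98.0000 98.0000 98.0000 97.8400 88.6000 13.5600] k=[98 98 98 98 98 98 98 89 15]
t=11: x=[98.0000 98.0000 98.0000 98.0000 98.0000 98.0000 97.8200 87.7000 16.4800] k=[98 98 98 98 98 98 93 92 13]
t=12: x=[98.0000 98.0000 98.0000 98.0000 98.0000 97.9000 93.0800 90.4400 14.5800] k=[98 98 98 98 98 97 96 88 14]
t=13: x=[98.0000 98.0000 98.0000 98.0000 97.9800 97.0000 95.8600 86.6800 15.4800] k=[98 98 98 98 98 98 95 89 10]
t=14: x=[98.0000 98.0000 98.0000 98.0000 98.0000 97.9400 94.9400 87.5400 11.5800] k=[98 98 98 98 98 97 91 88 8]
t=15: x=[98.0000 98.0000 98.0000 98.0000 97.9800 96.9000 91.0600 86.4600 9.6000] k=[98 98 98 98 98 97 96 87 15]
t=16: x=[98.0000 98.0000 98.0000 98.0000 97.9800 97.0000 95.8400 85.7400 16.4400] k=[98 98 98 98 98 92 91 86 20]
t=17: x=[98.0000 98.0000 98.0000 98.0000 97.8800 92.1000 90.9200 84.7800 21.3200] k=[98 98 98 98 93 87 92 90 20]
t=18: x=[98.0000 98.0000 98.0000 97.9000 92.9800 87.2200 91.8600 88.6400 21.4000] k=[98 98 98 95 90 91 92 84 23]
t=19: x=[98.0000 98.0000 97.9400 94.9600 90.1200 91.0000 91.8200 82.9400 24.2200] k=[98 98 94 91 87 94 95 85 26]
t=20: x=[98.0000 97.9200 94.0200 90.9800 87.2200 93.8800 94.7800 84.0200 27.1800] k=[98 98 98 93 90 97 95 88 26]
t=21: x=[98.0000 98.0000 97.9000 93.0400 90.2000 96.8200 94.9000 86.9000 27.2400] k=[98 98 98 96 93 98 96 91 30]

0.9048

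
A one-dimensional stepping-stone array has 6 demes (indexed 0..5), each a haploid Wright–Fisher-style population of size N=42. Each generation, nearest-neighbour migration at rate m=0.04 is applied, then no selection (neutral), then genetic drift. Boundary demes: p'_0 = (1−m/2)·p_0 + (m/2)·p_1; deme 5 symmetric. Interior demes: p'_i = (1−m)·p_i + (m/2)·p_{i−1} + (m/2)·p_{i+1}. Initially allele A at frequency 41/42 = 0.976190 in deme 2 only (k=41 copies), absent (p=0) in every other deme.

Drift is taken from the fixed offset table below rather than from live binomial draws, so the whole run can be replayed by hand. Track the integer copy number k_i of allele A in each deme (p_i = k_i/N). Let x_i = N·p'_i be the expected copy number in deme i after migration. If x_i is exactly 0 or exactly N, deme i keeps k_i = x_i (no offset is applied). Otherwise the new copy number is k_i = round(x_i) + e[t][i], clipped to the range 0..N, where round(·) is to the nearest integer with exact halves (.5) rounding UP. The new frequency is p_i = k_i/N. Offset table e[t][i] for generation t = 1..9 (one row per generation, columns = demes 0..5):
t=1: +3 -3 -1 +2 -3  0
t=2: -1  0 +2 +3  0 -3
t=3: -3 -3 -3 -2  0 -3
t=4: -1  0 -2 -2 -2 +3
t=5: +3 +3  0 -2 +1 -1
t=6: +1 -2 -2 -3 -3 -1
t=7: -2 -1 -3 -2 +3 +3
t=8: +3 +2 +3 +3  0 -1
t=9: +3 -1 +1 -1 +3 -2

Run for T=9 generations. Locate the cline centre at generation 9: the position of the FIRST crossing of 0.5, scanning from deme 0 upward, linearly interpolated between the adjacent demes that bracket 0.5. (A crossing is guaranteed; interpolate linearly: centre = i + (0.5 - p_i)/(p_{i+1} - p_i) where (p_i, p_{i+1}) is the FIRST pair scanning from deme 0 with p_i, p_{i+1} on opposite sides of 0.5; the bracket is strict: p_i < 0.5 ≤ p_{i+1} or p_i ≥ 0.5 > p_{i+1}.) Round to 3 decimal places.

1.773

t=0: k=[0 0 41 0 0 0]
t=1: x=[0.0000 0.8200 39.3600 0.8200 0.0000 0.0000] k=[0 0 38 3 0 0]
t=2: x=[0.0000 0.7600 36.5400 3.6400 0.0600 0.0000] k=[0 1 39 7 0 0]
t=3: x=[0.0200 1.7400 37.6000 7.5000 0.1400 0.0000] k=[0 0 35 6 0 0]
t=4: x=[0.0000 0.7000 33.7200 6.4600 0.1200 0.0000] k=[0 1 32 4 0 0]
t=5: x=[0.0200 1.6000 30.8200 4.4800 0.0800 0.0000] k=[3 5 31 2 1 0]
t=6: x=[3.0400 5.4800 29.9000 2.5600 1.0000 0.0200] k=[4 3 28 0 0 0]
t=7: x=[3.9800 3.5200 26.9400 0.5600 0.0000 0.0000] k=[2 3 24 0 0 0]
t=8: x=[2.0200 3.4000 23.1000 0.4800 0.0000 0.0000] k=[5 5 26 3 0 0]
t=9: x=[5.0000 5.4200 25.1200 3.4000 0.0600 0.0000] k=[8 4 26 2 3 0]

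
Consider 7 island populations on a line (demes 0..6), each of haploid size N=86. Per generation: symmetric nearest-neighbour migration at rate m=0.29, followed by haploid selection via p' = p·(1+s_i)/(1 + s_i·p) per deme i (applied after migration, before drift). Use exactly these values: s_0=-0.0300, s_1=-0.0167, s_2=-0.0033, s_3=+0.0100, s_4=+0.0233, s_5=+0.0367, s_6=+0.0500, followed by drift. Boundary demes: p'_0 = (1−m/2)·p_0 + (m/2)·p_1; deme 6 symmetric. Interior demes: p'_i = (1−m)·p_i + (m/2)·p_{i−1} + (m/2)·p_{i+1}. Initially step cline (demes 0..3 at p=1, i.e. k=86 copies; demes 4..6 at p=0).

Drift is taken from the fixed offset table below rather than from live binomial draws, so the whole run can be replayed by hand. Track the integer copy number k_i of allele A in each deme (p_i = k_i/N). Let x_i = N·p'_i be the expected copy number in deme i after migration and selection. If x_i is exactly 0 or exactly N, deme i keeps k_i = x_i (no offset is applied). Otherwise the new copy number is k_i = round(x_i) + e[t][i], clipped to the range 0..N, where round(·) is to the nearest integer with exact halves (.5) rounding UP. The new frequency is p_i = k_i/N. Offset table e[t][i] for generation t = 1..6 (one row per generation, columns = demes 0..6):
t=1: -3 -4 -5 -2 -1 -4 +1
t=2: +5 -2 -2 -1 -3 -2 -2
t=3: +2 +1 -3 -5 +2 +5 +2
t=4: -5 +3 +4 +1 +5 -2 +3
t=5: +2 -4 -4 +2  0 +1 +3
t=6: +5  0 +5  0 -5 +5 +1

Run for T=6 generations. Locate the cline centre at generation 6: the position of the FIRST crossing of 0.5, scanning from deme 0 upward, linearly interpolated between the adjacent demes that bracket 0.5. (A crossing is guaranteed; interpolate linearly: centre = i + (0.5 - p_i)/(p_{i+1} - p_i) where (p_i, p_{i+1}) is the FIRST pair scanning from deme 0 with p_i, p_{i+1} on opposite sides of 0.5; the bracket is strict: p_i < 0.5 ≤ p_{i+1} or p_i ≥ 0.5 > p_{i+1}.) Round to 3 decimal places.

3.448

t=0: k=[86 86 86 86 0 0 0]
t=1: x=[86.0000 86.0000 86.0000 73.6357 12.7176 0.0000 0.0000] k=[86 86 86 72 12 0 0]
t=2: x=[86.0000 86.0000 83.9634 65.4858 19.3026 1.8025 0.0000] k=[86 86 82 64 16 0 0]
t=3: x=[86.0000 85.4102 79.9514 59.8315 21.0035 2.4028 0.0000] k=[86 86 77 55 23 7 0]
t=4: x=[86.0000 84.6732 75.0835 53.7508 25.7334 8.5794 1.0651] k=[86 86 79 55 31 7 4]
t=5: x=[86.0000 84.9680 76.5071 55.1970 31.4581 10.3692 4.6448] k=[86 81 73 57 31 11 8]
t=6: x=[85.2528 80.4786 71.8009 55.7454 32.3334 13.8794 8.8135] k=[86 80 77 56 27 19 10]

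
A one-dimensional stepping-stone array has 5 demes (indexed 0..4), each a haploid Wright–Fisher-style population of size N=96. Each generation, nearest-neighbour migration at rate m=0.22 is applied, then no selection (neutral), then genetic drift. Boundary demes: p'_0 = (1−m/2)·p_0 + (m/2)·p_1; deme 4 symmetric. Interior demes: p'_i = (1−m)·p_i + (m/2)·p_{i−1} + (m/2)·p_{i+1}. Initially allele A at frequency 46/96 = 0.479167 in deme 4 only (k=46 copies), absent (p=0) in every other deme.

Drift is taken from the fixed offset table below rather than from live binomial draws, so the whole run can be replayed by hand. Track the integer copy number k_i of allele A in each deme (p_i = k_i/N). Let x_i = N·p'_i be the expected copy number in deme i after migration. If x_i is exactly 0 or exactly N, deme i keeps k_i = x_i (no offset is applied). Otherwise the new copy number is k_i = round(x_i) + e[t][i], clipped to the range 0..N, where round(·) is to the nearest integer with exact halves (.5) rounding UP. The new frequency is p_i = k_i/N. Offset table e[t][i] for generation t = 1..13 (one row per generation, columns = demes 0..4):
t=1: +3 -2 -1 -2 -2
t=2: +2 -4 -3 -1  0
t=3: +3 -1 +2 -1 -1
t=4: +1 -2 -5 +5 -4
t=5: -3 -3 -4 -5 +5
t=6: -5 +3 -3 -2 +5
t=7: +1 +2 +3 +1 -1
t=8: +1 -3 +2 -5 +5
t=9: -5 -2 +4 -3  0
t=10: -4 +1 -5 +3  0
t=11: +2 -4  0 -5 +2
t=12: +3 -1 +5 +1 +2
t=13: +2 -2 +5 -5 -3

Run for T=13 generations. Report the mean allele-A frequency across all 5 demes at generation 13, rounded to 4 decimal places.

0.0979

t=0: k=[0 0 0 0 46]
t=1: x=[0.0000 0.0000 0.0000 5.0600 40.9400] k=[0 0 0 3 39]
t=2: x=[0.0000 0.0000 0.3300 6.6300 35.0400] k=[0 0 0 6 35]
t=3: x=[0.0000 0.0000 0.6600 8.5300 31.8100] k=[0 0 3 8 31]
t=4: x=[0.0000 0.3300 3.2200 9.9800 28.4700] k=[0 0 0 15 24]
t=5: x=[0.0000 0.0000 1.6500 14.3400 23.0100] k=[0 0 0 9 28]
t=6: x=[0.0000 0.0000 0.9900 10.1000 25.9100] k=[0 0 0 8 31]
t=7: x=[0.0000 0.0000 0.8800 9.6500 28.4700] k=[0 0 4 11 27]
t=8: x=[0.0000 0.4400 4.3300 11.9900 25.2400] k=[0 0 6 7 30]
t=9: x=[0.0000 0.6600 5.4500 9.4200 27.4700] k=[0 0 9 6 27]
t=10: x=[0.0000 0.9900 7.6800 8.6400 24.6900] k=[0 2 3 12 25]
t=11: x=[0.2200 1.8900 3.8800 12.4400 23.5700] k=[2 0 4 7 26]
t=12: x=[1.7800 0.6600 3.8900 8.7600 23.9100] k=[5 0 9 10 26]
t=13: x=[4.4500 1.5400 8.1200 11.6500 24.2400] k=[6 0 13 7 21]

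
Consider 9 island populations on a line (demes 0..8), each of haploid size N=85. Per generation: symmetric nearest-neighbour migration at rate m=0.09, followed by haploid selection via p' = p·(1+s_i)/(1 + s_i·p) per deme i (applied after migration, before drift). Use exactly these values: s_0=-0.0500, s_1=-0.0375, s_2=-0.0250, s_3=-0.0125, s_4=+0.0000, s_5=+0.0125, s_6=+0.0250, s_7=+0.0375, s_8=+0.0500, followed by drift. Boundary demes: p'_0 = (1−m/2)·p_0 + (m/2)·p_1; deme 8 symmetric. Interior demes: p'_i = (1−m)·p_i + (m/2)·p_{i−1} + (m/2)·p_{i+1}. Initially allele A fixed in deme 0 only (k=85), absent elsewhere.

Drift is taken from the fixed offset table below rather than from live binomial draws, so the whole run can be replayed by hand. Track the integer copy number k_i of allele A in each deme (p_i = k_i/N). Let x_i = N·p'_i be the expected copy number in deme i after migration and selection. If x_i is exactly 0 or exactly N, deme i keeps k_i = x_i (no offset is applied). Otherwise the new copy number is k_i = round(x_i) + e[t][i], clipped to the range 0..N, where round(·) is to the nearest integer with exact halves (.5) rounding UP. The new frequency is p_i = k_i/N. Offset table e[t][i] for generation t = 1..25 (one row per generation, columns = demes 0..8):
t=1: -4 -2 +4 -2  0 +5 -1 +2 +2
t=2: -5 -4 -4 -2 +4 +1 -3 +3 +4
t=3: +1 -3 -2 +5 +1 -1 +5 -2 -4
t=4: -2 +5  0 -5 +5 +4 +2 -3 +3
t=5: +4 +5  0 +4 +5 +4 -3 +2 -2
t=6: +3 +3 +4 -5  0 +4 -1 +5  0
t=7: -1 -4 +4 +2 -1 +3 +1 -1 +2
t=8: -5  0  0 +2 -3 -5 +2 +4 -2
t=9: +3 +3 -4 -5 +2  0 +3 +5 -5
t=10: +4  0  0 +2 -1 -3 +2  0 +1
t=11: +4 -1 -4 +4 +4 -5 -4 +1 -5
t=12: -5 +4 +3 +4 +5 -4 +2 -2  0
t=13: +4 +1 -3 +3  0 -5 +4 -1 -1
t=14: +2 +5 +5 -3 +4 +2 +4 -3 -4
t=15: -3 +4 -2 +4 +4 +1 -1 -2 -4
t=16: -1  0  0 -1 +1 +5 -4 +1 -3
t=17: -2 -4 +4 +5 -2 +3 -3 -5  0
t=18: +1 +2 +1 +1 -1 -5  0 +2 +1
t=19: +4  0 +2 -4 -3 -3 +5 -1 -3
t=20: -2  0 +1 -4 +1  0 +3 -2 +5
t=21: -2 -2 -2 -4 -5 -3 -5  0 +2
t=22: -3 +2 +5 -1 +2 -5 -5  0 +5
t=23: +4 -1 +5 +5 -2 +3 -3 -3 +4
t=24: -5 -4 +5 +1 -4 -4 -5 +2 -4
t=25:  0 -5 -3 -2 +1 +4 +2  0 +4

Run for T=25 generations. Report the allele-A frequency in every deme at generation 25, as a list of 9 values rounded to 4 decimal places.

[0.2706, 0.1529, 0.2706, 0.1059, 0.0235, 0.0471, 0.0000, 0.0000, 0.0000]

t=0: k=[85 0 0 0 0 0 0 0 0]
t=1: x=[80.9832 3.6878 0.0000 0.0000 0.0000 0.0000 0.0000 0.0000 0.0000] k=[77 2 0 0 0 0 0 0 0]
t=2: x=[73.1101 5.0987 0.0878 0.0000 0.0000 0.0000 0.0000 0.0000 0.0000] k=[68 1 0 0 0 0 0 0 0]
t=3: x=[64.1895 3.8278 0.0439 0.0000 0.0000 0.0000 0.0000 0.0000 0.0000] k=[65 1 0 0 0 0 0 0 0]
t=4: x=[61.2522 3.6974 0.0439 0.0000 0.0000 0.0000 0.0000 0.0000 0.0000] k=[59 9 0 0 0 0 0 0 0]
t=5: x=[55.7744 10.4885 0.3949 0.0000 0.0000 0.0000 0.0000 0.0000 0.0000] k=[60 15 0 0 0 0 0 0 0]
t=6: x=[57.0208 15.8512 0.6583 0.0000 0.0000 0.0000 0.0000 0.0000 0.0000] k=[60 19 5 0 0 0 0 0 0]
t=7: x=[57.2041 19.6320 5.2783 0.2222 0.0000 0.0000 0.0000 0.0000 0.0000] k=[56 16 9 2 0 0 0 0 0]
t=8: x=[53.1857 16.9601 8.7983 2.1979 0.0900 0.0000 0.0000 0.0000 0.0000] k=[48 17 9 4 0 0 0 0 0]
t=9: x=[45.5227 17.4979 8.9306 3.9968 0.1800 0.0000 0.0000 0.0000 0.0000] k=[49 20 5 0 2 0 0 0 0]
t=10: x=[46.6182 20.0388 5.3223 0.3111 1.8200 0.0911 0.0000 0.0000 0.0000] k=[51 20 5 2 1 0 0 0 0]
t=11: x=[48.5412 20.1270 5.4103 2.0645 1.0000 0.0456 0.0000 0.0000 0.0000] k=[53 19 1 6 5 0 0 0 0]
t=12: x=[50.4231 19.1471 1.9853 5.6631 4.8200 0.2278 0.0000 0.0000 0.0000] k=[45 23 5 10 10 0 0 0 0]
t=13: x=[42.9206 22.5413 5.8946 9.6667 9.5500 0.4556 0.0000 0.0000 0.0000] k=[47 24 3 13 10 0 0 0 0]
t=14: x=[44.8802 23.4357 4.2907 12.2822 9.6850 0.4556 0.0000 0.0000 0.0000] k=[47 28 9 9 14 2 0 0 0]
t=15: x=[45.0609 27.2871 9.6366 9.1221 13.2350 2.4797 0.0922 0.0000 0.0000] k=[42 31 8 13 17 3 0 0 0]
t=16: x=[40.4165 29.7171 9.0532 12.8175 16.1900 3.5369 0.1384 0.0000 0.0000] k=[39 30 9 12 17 9 0 0 0]
t=17: x=[37.5170 28.7286 9.8572 11.9601 16.4150 9.0550 0.4151 0.0000 0.0000] k=[36 25 14 17 14 12 0 0 0]
t=18: x=[34.4492 24.3309 14.3259 16.5616 14.0450 11.6745 0.5534 0.0000 0.0000] k=[35 26 15 18 13 7 1 0 0]
t=19: x=[33.5480 25.2267 15.3096 17.4648 12.9550 7.0802 1.2552 0.0467 0.0000] k=[38 25 17 13 10 4 6 0 0]
t=20: x=[36.3441 24.5523 16.8356 12.9067 9.8650 4.4117 5.7714 0.2801 0.0000] k=[34 25 18 9 11 4 9 0 0]
t=21: x=[32.5587 24.4194 17.5547 9.3894 10.5950 4.5937 8.5582 0.4201 0.0000] k=[31 22 16 5 6 2 4 0 0]
t=22: x=[29.5979 21.5150 15.4523 5.4752 5.7750 2.2976 3.8191 0.1867 0.0000] k=[27 24 20 4 8 0 0 0 0]
t=23: x=[25.9315 23.3030 19.0827 4.8422 7.4600 0.3645 0.0000 0.0000 0.0000] k=[30 22 24 10 5 3 0 0 0]
t=24: x=[28.6577 21.8243 22.8545 10.2907 5.1350 2.9906 0.1384 0.0000 0.0000] k=[24 18 28 11 1 0 0 0 0]
t=25: x=[22.8626 18.1680 26.3227 11.1922 1.4050 0.0456 0.0000 0.0000 0.0000] k=[23 13 23 9 2 4 0 0 0]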